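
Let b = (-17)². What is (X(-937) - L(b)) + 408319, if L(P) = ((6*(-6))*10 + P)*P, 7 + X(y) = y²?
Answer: 1306800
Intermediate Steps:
b = 289
X(y) = -7 + y²
L(P) = P*(-360 + P) (L(P) = (-36*10 + P)*P = (-360 + P)*P = P*(-360 + P))
(X(-937) - L(b)) + 408319 = ((-7 + (-937)²) - 289*(-360 + 289)) + 408319 = ((-7 + 877969) - 289*(-71)) + 408319 = (877962 - 1*(-20519)) + 408319 = (877962 + 20519) + 408319 = 898481 + 408319 = 1306800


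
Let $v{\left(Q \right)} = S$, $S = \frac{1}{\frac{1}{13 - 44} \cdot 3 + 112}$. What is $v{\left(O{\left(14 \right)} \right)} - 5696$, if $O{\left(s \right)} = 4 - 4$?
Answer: $- \frac{19759393}{3469} \approx -5696.0$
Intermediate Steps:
$O{\left(s \right)} = 0$
$S = \frac{31}{3469}$ ($S = \frac{1}{\frac{1}{-31} \cdot 3 + 112} = \frac{1}{\left(- \frac{1}{31}\right) 3 + 112} = \frac{1}{- \frac{3}{31} + 112} = \frac{1}{\frac{3469}{31}} = \frac{31}{3469} \approx 0.0089363$)
$v{\left(Q \right)} = \frac{31}{3469}$
$v{\left(O{\left(14 \right)} \right)} - 5696 = \frac{31}{3469} - 5696 = - \frac{19759393}{3469}$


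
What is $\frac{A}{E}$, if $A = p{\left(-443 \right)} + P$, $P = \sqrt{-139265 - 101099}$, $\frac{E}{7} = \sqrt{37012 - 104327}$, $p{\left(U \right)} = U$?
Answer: $\frac{2 \sqrt{4045025665}}{471205} + \frac{443 i \sqrt{67315}}{471205} \approx 0.26995 + 0.24392 i$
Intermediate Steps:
$E = 7 i \sqrt{67315}$ ($E = 7 \sqrt{37012 - 104327} = 7 \sqrt{-67315} = 7 i \sqrt{67315} \approx 1816.2 i$)
$P = 2 i \sqrt{60091}$ ($P = \sqrt{-240364} = 2 i \sqrt{60091} \approx 490.27 i$)
$A = -443 + 2 i \sqrt{60091} \approx -443.0 + 490.27 i$
$\frac{A}{E} = \frac{-443 + 2 i \sqrt{60091}}{7 i \sqrt{67315}} = \left(-443 + 2 i \sqrt{60091}\right) \left(- \frac{i \sqrt{67315}}{471205}\right) = - \frac{i \sqrt{67315} \left(-443 + 2 i \sqrt{60091}\right)}{471205}$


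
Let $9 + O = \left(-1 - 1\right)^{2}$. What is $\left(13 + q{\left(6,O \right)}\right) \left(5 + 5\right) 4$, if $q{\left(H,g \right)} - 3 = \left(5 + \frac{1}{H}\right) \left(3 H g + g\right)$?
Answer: $- \frac{56980}{3} \approx -18993.0$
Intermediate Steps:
$O = -5$ ($O = -9 + \left(-1 - 1\right)^{2} = -9 + \left(-2\right)^{2} = -9 + 4 = -5$)
$q{\left(H,g \right)} = 3 + \left(5 + \frac{1}{H}\right) \left(g + 3 H g\right)$ ($q{\left(H,g \right)} = 3 + \left(5 + \frac{1}{H}\right) \left(3 H g + g\right) = 3 + \left(5 + \frac{1}{H}\right) \left(g + 3 H g\right)$)
$\left(13 + q{\left(6,O \right)}\right) \left(5 + 5\right) 4 = \left(13 + \left(3 + 8 \left(-5\right) - \frac{5}{6} + 15 \cdot 6 \left(-5\right)\right)\right) \left(5 + 5\right) 4 = \left(13 - \frac{2927}{6}\right) 10 \cdot 4 = \left(13 - \frac{2927}{6}\right) 40 = \left(- \frac{2849}{6}\right) 40 = - \frac{56980}{3}$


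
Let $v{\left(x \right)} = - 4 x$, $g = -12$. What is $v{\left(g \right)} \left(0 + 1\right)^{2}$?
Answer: $48$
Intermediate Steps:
$v{\left(g \right)} \left(0 + 1\right)^{2} = \left(-4\right) \left(-12\right) \left(0 + 1\right)^{2} = 48 \cdot 1^{2} = 48 \cdot 1 = 48$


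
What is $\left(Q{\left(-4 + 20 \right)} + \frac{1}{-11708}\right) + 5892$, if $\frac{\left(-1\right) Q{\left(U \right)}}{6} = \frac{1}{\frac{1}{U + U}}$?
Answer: $\frac{66735599}{11708} \approx 5700.0$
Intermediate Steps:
$Q{\left(U \right)} = - 12 U$ ($Q{\left(U \right)} = - \frac{6}{\frac{1}{U + U}} = - \frac{6}{\frac{1}{2 U}} = - \frac{6}{\frac{1}{2} \frac{1}{U}} = - 6 \cdot 2 U = - 12 U$)
$\left(Q{\left(-4 + 20 \right)} + \frac{1}{-11708}\right) + 5892 = \left(- 12 \left(-4 + 20\right) + \frac{1}{-11708}\right) + 5892 = \left(\left(-12\right) 16 - \frac{1}{11708}\right) + 5892 = \left(-192 - \frac{1}{11708}\right) + 5892 = - \frac{2247937}{11708} + 5892 = \frac{66735599}{11708}$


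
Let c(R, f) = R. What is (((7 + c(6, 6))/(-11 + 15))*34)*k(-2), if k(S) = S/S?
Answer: 221/2 ≈ 110.50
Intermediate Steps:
k(S) = 1
(((7 + c(6, 6))/(-11 + 15))*34)*k(-2) = (((7 + 6)/(-11 + 15))*34)*1 = ((13/4)*34)*1 = (221/2)*1 = 221/2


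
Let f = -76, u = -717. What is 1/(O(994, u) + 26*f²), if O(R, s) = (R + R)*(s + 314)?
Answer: -1/650988 ≈ -1.5361e-6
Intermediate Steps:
O(R, s) = 2*R*(314 + s) (O(R, s) = (2*R)*(314 + s) = 2*R*(314 + s))
1/(O(994, u) + 26*f²) = 1/(2*994*(314 - 717) + 26*(-76)²) = 1/(2*994*(-403) + 26*5776) = 1/(-801164 + 150176) = 1/(-650988) = -1/650988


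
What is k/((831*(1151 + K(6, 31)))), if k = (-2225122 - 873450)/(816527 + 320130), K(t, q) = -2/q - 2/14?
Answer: -336195062/117938951761587 ≈ -2.8506e-6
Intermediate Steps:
K(t, q) = -1/7 - 2/q (K(t, q) = -2/q - 2*1/14 = -2/q - 1/7 = -1/7 - 2/q)
k = -3098572/1136657 ≈ -2.7260
k/((831*(1151 + K(6, 31)))) = -3098572*1/(831*(1151 + (1/7)*(-14 - 1*31)/31))/1136657 = -3098572*1/(831*(1151 + (1/7)*(1/31)*(-14 - 31)))/1136657 = -3098572*1/(831*(1151 + (1/7)*(1/31)*(-45)))/1136657 = -3098572*1/(831*(1151 - 45/217))/1136657 = -3098572/(1136657*(831*(249722/217))) = -3098572/(1136657*207518982/217) = -3098572/1136657*217/207518982 = -336195062/117938951761587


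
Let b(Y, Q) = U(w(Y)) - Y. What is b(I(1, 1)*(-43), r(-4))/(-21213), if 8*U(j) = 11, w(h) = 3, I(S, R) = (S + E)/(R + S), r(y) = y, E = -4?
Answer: 505/169704 ≈ 0.0029758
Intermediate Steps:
I(S, R) = (-4 + S)/(R + S) (I(S, R) = (S - 4)/(R + S) = (-4 + S)/(R + S))
U(j) = 11/8 (U(j) = (1/8)*11 = 11/8)
b(Y, Q) = 11/8 - Y
b(I(1, 1)*(-43), r(-4))/(-21213) = (11/8 - (-4 + 1)/(1 + 1)*(-43))/(-21213) = (11/8 - -3/2*(-43))*(-1/21213) = (11/8 - (1/2)*(-3)*(-43))*(-1/21213) = (11/8 - (-3)*(-43)/2)*(-1/21213) = (11/8 - 1*129/2)*(-1/21213) = (11/8 - 129/2)*(-1/21213) = -505/8*(-1/21213) = 505/169704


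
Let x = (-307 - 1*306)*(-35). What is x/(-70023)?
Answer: -21455/70023 ≈ -0.30640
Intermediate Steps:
x = 21455 (x = (-307 - 306)*(-35) = -613*(-35) = 21455)
x/(-70023) = 21455/(-70023) = 21455*(-1/70023) = -21455/70023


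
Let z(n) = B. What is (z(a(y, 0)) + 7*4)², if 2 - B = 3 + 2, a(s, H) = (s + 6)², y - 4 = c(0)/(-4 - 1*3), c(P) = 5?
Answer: 625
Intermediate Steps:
y = 23/7 (y = 4 + 5/(-4 - 1*3) = 4 + 5/(-4 - 3) = 4 + 5/(-7) = 4 + 5*(-⅐) = 4 - 5/7 = 23/7 ≈ 3.2857)
a(s, H) = (6 + s)²
B = -3 (B = 2 - (3 + 2) = 2 - 1*5 = 2 - 5 = -3)
z(n) = -3
(z(a(y, 0)) + 7*4)² = (-3 + 7*4)² = (-3 + 28)² = 25² = 625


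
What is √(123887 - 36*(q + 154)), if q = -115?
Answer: √122483 ≈ 349.98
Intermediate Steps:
√(123887 - 36*(q + 154)) = √(123887 - 36*(-115 + 154)) = √(123887 - 36*39) = √(123887 - 1404) = √122483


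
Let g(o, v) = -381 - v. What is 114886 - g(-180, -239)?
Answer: 115028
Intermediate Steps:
114886 - g(-180, -239) = 114886 - (-381 - 1*(-239)) = 114886 - (-381 + 239) = 114886 - 1*(-142) = 114886 + 142 = 115028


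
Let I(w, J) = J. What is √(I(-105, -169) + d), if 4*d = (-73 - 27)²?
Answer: 3*√259 ≈ 48.280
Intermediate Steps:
d = 2500 (d = (-73 - 27)²/4 = (¼)*(-100)² = (¼)*10000 = 2500)
√(I(-105, -169) + d) = √(-169 + 2500) = √2331 = 3*√259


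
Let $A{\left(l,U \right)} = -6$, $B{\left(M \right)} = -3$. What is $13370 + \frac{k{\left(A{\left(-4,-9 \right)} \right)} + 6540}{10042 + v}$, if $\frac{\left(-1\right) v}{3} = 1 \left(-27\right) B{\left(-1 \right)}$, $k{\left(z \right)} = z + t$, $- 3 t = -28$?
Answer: $\frac{393057520}{29397} \approx 13371.0$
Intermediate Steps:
$t = \frac{28}{3}$ ($t = \left(- \frac{1}{3}\right) \left(-28\right) = \frac{28}{3} \approx 9.3333$)
$k{\left(z \right)} = \frac{28}{3} + z$ ($k{\left(z \right)} = z + \frac{28}{3} = \frac{28}{3} + z$)
$v = -243$ ($v = - 3 \cdot 1 \left(-27\right) \left(-3\right) = - 3 \left(\left(-27\right) \left(-3\right)\right) = \left(-3\right) 81 = -243$)
$13370 + \frac{k{\left(A{\left(-4,-9 \right)} \right)} + 6540}{10042 + v} = 13370 + \frac{\left(\frac{28}{3} - 6\right) + 6540}{10042 - 243} = 13370 + \frac{\frac{10}{3} + 6540}{9799} = 13370 + \frac{19630}{3} \cdot \frac{1}{9799} = 13370 + \frac{19630}{29397} = \frac{393057520}{29397}$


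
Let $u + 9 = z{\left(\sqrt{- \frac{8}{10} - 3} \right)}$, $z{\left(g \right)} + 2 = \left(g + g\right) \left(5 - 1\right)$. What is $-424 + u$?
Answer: $-435 + \frac{8 i \sqrt{95}}{5} \approx -435.0 + 15.595 i$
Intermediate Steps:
$z{\left(g \right)} = -2 + 8 g$ ($z{\left(g \right)} = -2 + \left(g + g\right) \left(5 - 1\right) = -2 + 2 g 4 = -2 + 8 g$)
$u = -11 + \frac{8 i \sqrt{95}}{5}$ ($u = -9 - \left(2 - 8 \sqrt{- \frac{8}{10} - 3}\right) = -9 - \left(2 - 8 \sqrt{\left(-8\right) \frac{1}{10} - 3}\right) = -9 - \left(2 - 8 \sqrt{- \frac{4}{5} - 3}\right) = -9 - \left(2 - 8 \sqrt{- \frac{19}{5}}\right) = -9 - \left(2 - 8 \frac{i \sqrt{95}}{5}\right) = -9 - \left(2 - \frac{8 i \sqrt{95}}{5}\right) = -11 + \frac{8 i \sqrt{95}}{5} \approx -11.0 + 15.595 i$)
$-424 + u = -424 - \left(11 - \frac{8 i \sqrt{95}}{5}\right) = -435 + \frac{8 i \sqrt{95}}{5}$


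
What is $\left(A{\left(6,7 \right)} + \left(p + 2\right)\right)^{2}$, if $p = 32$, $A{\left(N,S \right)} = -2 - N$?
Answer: $676$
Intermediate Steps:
$\left(A{\left(6,7 \right)} + \left(p + 2\right)\right)^{2} = \left(\left(-2 - 6\right) + \left(32 + 2\right)\right)^{2} = \left(\left(-2 - 6\right) + 34\right)^{2} = \left(-8 + 34\right)^{2} = 26^{2} = 676$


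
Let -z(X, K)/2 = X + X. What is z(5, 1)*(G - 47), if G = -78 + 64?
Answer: 1220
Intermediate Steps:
z(X, K) = -4*X (z(X, K) = -2*(X + X) = -4*X)
G = -14
z(5, 1)*(G - 47) = (-4*5)*(-14 - 47) = -20*(-61) = 1220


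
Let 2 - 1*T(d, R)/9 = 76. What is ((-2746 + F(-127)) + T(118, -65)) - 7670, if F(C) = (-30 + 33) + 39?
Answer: -11040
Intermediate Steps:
T(d, R) = -666 (T(d, R) = 18 - 9*76 = 18 - 684 = -666)
F(C) = 42 (F(C) = 3 + 39 = 42)
((-2746 + F(-127)) + T(118, -65)) - 7670 = ((-2746 + 42) - 666) - 7670 = (-2704 - 666) - 7670 = -3370 - 7670 = -11040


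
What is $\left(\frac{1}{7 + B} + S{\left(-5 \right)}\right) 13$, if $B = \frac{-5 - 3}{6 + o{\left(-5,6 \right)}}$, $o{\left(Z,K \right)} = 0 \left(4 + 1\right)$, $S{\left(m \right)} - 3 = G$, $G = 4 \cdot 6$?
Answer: $\frac{6006}{17} \approx 353.29$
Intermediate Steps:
$G = 24$
$S{\left(m \right)} = 27$ ($S{\left(m \right)} = 3 + 24 = 27$)
$o{\left(Z,K \right)} = 0$ ($o{\left(Z,K \right)} = 0 \cdot 5 = 0$)
$B = - \frac{4}{3}$ ($B = \frac{-5 - 3}{6 + 0} = - \frac{8}{6} = \left(-8\right) \frac{1}{6} = - \frac{4}{3} \approx -1.3333$)
$\left(\frac{1}{7 + B} + S{\left(-5 \right)}\right) 13 = \left(\frac{1}{7 - \frac{4}{3}} + 27\right) 13 = \left(\frac{1}{\frac{17}{3}} + 27\right) 13 = \left(\frac{3}{17} + 27\right) 13 = \frac{462}{17} \cdot 13 = \frac{6006}{17}$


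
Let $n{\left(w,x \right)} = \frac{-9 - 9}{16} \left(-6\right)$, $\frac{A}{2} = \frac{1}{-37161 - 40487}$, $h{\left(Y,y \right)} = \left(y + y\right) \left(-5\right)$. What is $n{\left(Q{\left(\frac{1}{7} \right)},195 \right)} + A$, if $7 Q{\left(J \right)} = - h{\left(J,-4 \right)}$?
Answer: $\frac{262061}{38824} \approx 6.75$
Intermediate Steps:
$h{\left(Y,y \right)} = - 10 y$ ($h{\left(Y,y \right)} = 2 y \left(-5\right) = - 10 y$)
$Q{\left(J \right)} = - \frac{40}{7}$ ($Q{\left(J \right)} = \frac{\left(-1\right) \left(\left(-10\right) \left(-4\right)\right)}{7} = \frac{\left(-1\right) 40}{7} = \frac{1}{7} \left(-40\right) = - \frac{40}{7}$)
$A = - \frac{1}{38824}$ ($A = \frac{2}{-37161 - 40487} = \frac{2}{-77648} = 2 \left(- \frac{1}{77648}\right) = - \frac{1}{38824} \approx -2.5757 \cdot 10^{-5}$)
$n{\left(w,x \right)} = \frac{27}{4}$ ($n{\left(w,x \right)} = \left(-18\right) \frac{1}{16} \left(-6\right) = \left(- \frac{9}{8}\right) \left(-6\right) = \frac{27}{4}$)
$n{\left(Q{\left(\frac{1}{7} \right)},195 \right)} + A = \frac{27}{4} - \frac{1}{38824} = \frac{262061}{38824}$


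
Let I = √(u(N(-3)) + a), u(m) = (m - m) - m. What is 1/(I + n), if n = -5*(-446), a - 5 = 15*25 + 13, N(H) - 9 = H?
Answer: 2230/4972513 - 3*√43/4972513 ≈ 0.00044451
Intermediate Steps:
N(H) = 9 + H
a = 393 (a = 5 + (15*25 + 13) = 5 + (375 + 13) = 5 + 388 = 393)
u(m) = -m (u(m) = 0 - m = -m)
I = 3*√43 (I = √(-(9 - 3) + 393) = √(-1*6 + 393) = √(-6 + 393) = √387 = 3*√43 ≈ 19.672)
n = 2230
1/(I + n) = 1/(3*√43 + 2230) = 1/(2230 + 3*√43)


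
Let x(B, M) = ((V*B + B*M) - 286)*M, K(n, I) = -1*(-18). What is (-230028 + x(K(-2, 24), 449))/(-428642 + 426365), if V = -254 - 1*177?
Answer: 212966/2277 ≈ 93.529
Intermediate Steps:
V = -431 (V = -254 - 177 = -431)
K(n, I) = 18
x(B, M) = M*(-286 - 431*B + B*M) (x(B, M) = ((-431*B + B*M) - 286)*M = (-286 - 431*B + B*M)*M = M*(-286 - 431*B + B*M))
(-230028 + x(K(-2, 24), 449))/(-428642 + 426365) = (-230028 + 449*(-286 - 431*18 + 18*449))/(-428642 + 426365) = (-230028 + 449*(-286 - 7758 + 8082))/(-2277) = (-230028 + 449*38)*(-1/2277) = (-230028 + 17062)*(-1/2277) = -212966*(-1/2277) = 212966/2277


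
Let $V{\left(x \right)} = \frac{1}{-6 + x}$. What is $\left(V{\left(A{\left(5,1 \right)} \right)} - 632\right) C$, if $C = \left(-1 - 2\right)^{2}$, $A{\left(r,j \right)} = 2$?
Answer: $- \frac{22761}{4} \approx -5690.3$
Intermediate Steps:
$C = 9$ ($C = \left(-3\right)^{2} = 9$)
$\left(V{\left(A{\left(5,1 \right)} \right)} - 632\right) C = \left(\frac{1}{-6 + 2} - 632\right) 9 = \left(\frac{1}{-4} - 632\right) 9 = \left(- \frac{1}{4} - 632\right) 9 = \left(- \frac{2529}{4}\right) 9 = - \frac{22761}{4}$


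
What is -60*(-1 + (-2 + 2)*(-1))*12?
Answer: 720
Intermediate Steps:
-60*(-1 + (-2 + 2)*(-1))*12 = -60*(-1 + 0*(-1))*12 = -60*(-1 + 0)*12 = -60*(-1)*12 = -15*(-4)*12 = 60*12 = 720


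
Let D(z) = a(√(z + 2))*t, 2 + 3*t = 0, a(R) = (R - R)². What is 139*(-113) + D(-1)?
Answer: -15707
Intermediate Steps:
a(R) = 0 (a(R) = 0² = 0)
t = -⅔ (t = -⅔ + (⅓)*0 = -⅔ + 0 = -⅔ ≈ -0.66667)
D(z) = 0 (D(z) = 0*(-⅔) = 0)
139*(-113) + D(-1) = 139*(-113) + 0 = -15707 + 0 = -15707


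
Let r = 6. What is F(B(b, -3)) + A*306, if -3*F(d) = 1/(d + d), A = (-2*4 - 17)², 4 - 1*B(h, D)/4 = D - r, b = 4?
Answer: 59669999/312 ≈ 1.9125e+5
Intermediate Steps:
B(h, D) = 40 - 4*D (B(h, D) = 16 - 4*(D - 1*6) = 16 - 4*(D - 6) = 16 - 4*(-6 + D) = 16 + (24 - 4*D) = 40 - 4*D)
A = 625 (A = (-8 - 17)² = (-25)² = 625)
F(d) = -1/(6*d) (F(d) = -1/(3*(d + d)) = -1/(2*d)/3 = -1/(6*d))
F(B(b, -3)) + A*306 = -1/(6*(40 - 4*(-3))) + 625*306 = -1/(6*(40 + 12)) + 191250 = -⅙/52 + 191250 = -⅙*1/52 + 191250 = -1/312 + 191250 = 59669999/312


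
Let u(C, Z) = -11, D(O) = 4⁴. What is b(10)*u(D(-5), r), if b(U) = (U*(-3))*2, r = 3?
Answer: 660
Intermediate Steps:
D(O) = 256
b(U) = -6*U (b(U) = -3*U*2 = -6*U)
b(10)*u(D(-5), r) = -6*10*(-11) = -60*(-11) = 660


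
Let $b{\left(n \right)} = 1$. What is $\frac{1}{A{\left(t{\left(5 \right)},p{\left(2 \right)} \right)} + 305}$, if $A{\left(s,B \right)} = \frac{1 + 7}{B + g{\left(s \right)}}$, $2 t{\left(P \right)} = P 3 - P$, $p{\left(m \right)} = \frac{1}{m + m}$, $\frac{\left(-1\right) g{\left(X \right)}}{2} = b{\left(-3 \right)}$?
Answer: $\frac{7}{2103} \approx 0.0033286$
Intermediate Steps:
$g{\left(X \right)} = -2$ ($g{\left(X \right)} = \left(-2\right) 1 = -2$)
$p{\left(m \right)} = \frac{1}{2 m}$
$t{\left(P \right)} = P$ ($t{\left(P \right)} = \frac{P 3 - P}{2} = \frac{3 P - P}{2} = \frac{2 P}{2} = P$)
$A{\left(s,B \right)} = \frac{8}{-2 + B}$ ($A{\left(s,B \right)} = \frac{1 + 7}{B - 2} = \frac{8}{-2 + B}$)
$\frac{1}{A{\left(t{\left(5 \right)},p{\left(2 \right)} \right)} + 305} = \frac{1}{\frac{8}{-2 + \frac{1}{2 \cdot 2}} + 305} = \frac{1}{\frac{8}{-2 + \frac{1}{2} \cdot \frac{1}{2}} + 305} = \frac{1}{\frac{8}{-2 + \frac{1}{4}} + 305} = \frac{1}{\frac{8}{- \frac{7}{4}} + 305} = \frac{1}{8 \left(- \frac{4}{7}\right) + 305} = \frac{1}{- \frac{32}{7} + 305} = \frac{1}{\frac{2103}{7}} = \frac{7}{2103}$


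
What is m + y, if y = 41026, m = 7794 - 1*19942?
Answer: 28878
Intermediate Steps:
m = -12148 (m = 7794 - 19942 = -12148)
m + y = -12148 + 41026 = 28878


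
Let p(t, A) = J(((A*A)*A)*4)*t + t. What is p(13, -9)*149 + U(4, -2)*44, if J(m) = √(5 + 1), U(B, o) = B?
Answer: 2113 + 1937*√6 ≈ 6857.7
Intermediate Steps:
J(m) = √6
p(t, A) = t + t*√6 (p(t, A) = √6*t + t = t*√6 + t = t + t*√6)
p(13, -9)*149 + U(4, -2)*44 = (13*(1 + √6))*149 + 4*44 = (13 + 13*√6)*149 + 176 = (1937 + 1937*√6) + 176 = 2113 + 1937*√6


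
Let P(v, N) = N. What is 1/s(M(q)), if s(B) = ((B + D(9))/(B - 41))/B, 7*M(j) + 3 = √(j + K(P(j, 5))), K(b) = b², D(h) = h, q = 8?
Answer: 21283/8323 - 6161*√33/8323 ≈ -1.6952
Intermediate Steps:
M(j) = -3/7 + √(25 + j)/7 (M(j) = -3/7 + √(j + 5²)/7 = -3/7 + √(j + 25)/7 = -3/7 + √(25 + j)/7)
s(B) = (9 + B)/(B*(-41 + B)) (s(B) = ((B + 9)/(B - 41))/B = ((9 + B)/(-41 + B))/B = (9 + B)/(B*(-41 + B)))
1/s(M(q)) = 1/((9 + (-3/7 + √(25 + 8)/7))/((-3/7 + √(25 + 8)/7)*(-41 + (-3/7 + √(25 + 8)/7)))) = 1/((9 + (-3/7 + √33/7))/((-3/7 + √33/7)*(-41 + (-3/7 + √33/7)))) = 1/((60/7 + √33/7)/((-3/7 + √33/7)*(-290/7 + √33/7))) = 1/((60/7 + √33/7)/((-290/7 + √33/7)*(-3/7 + √33/7))) = (-290/7 + √33/7)*(-3/7 + √33/7)/(60/7 + √33/7)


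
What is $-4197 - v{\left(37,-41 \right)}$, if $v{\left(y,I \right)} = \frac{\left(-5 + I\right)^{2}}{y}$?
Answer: $- \frac{157405}{37} \approx -4254.2$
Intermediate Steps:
$v{\left(y,I \right)} = \frac{\left(-5 + I\right)^{2}}{y}$
$-4197 - v{\left(37,-41 \right)} = -4197 - \frac{\left(-5 - 41\right)^{2}}{37} = -4197 - \frac{\left(-46\right)^{2}}{37} = -4197 - \frac{1}{37} \cdot 2116 = -4197 - \frac{2116}{37} = - \frac{157405}{37}$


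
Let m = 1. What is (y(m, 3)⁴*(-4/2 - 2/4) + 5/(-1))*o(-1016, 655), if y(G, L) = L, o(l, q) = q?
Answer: -271825/2 ≈ -1.3591e+5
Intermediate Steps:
(y(m, 3)⁴*(-4/2 - 2/4) + 5/(-1))*o(-1016, 655) = (3⁴*(-4/2 - 2/4) + 5/(-1))*655 = (81*(-4*½ - 2*¼) + 5*(-1))*655 = (81*(-2 - ½) - 5)*655 = (81*(-5/2) - 5)*655 = (-405/2 - 5)*655 = -415/2*655 = -271825/2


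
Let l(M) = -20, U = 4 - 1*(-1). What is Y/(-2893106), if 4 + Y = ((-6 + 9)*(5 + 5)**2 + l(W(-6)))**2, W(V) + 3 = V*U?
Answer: -39198/1446553 ≈ -0.027098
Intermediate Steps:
U = 5 (U = 4 + 1 = 5)
W(V) = -3 + 5*V (W(V) = -3 + V*5 = -3 + 5*V)
Y = 78396 (Y = -4 + ((-6 + 9)*(5 + 5)**2 - 20)**2 = -4 + (3*10**2 - 20)**2 = -4 + (3*100 - 20)**2 = -4 + (300 - 20)**2 = -4 + 280**2 = -4 + 78400 = 78396)
Y/(-2893106) = 78396/(-2893106) = 78396*(-1/2893106) = -39198/1446553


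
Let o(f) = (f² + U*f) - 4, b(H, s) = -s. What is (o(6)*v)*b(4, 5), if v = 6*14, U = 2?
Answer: -18480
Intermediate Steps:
o(f) = -4 + f² + 2*f (o(f) = (f² + 2*f) - 4 = -4 + f² + 2*f)
v = 84
(o(6)*v)*b(4, 5) = ((-4 + 6² + 2*6)*84)*(-1*5) = ((-4 + 36 + 12)*84)*(-5) = (44*84)*(-5) = 3696*(-5) = -18480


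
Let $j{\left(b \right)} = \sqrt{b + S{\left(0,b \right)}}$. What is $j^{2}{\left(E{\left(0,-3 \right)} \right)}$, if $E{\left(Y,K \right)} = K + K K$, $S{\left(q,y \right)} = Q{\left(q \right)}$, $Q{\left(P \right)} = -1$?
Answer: $5$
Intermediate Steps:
$S{\left(q,y \right)} = -1$
$E{\left(Y,K \right)} = K + K^{2}$
$j{\left(b \right)} = \sqrt{-1 + b}$ ($j{\left(b \right)} = \sqrt{b - 1} = \sqrt{-1 + b}$)
$j^{2}{\left(E{\left(0,-3 \right)} \right)} = \left(\sqrt{-1 - 3 \left(1 - 3\right)}\right)^{2} = \left(\sqrt{-1 - -6}\right)^{2} = \left(\sqrt{-1 + 6}\right)^{2} = \left(\sqrt{5}\right)^{2} = 5$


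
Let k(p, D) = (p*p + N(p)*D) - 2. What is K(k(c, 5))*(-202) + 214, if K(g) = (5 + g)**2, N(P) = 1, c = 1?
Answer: -16148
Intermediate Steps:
k(p, D) = -2 + D + p**2 (k(p, D) = (p*p + 1*D) - 2 = (p**2 + D) - 2 = (D + p**2) - 2 = -2 + D + p**2)
K(k(c, 5))*(-202) + 214 = (5 + (-2 + 5 + 1**2))**2*(-202) + 214 = (5 + (-2 + 5 + 1))**2*(-202) + 214 = (5 + 4)**2*(-202) + 214 = 9**2*(-202) + 214 = 81*(-202) + 214 = -16362 + 214 = -16148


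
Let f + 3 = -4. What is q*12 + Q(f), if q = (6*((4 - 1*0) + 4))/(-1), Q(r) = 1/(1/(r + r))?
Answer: -590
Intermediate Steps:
f = -7 (f = -3 - 4 = -7)
Q(r) = 2*r (Q(r) = 1/(1/(2*r)) = 2*r)
q = -48 (q = (6*((4 + 0) + 4))*(-1) = (6*(4 + 4))*(-1) = (6*8)*(-1) = 48*(-1) = -48)
q*12 + Q(f) = -48*12 + 2*(-7) = -576 - 14 = -590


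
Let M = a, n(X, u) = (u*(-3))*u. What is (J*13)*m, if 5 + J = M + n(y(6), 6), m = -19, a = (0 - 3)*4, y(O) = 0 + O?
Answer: 30875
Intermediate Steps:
y(O) = O
n(X, u) = -3*u² (n(X, u) = (-3*u)*u = -3*u²)
a = -12 (a = -3*4 = -12)
M = -12
J = -125 (J = -5 + (-12 - 3*6²) = -5 + (-12 - 3*36) = -5 + (-12 - 108) = -5 - 120 = -125)
(J*13)*m = -125*13*(-19) = -1625*(-19) = 30875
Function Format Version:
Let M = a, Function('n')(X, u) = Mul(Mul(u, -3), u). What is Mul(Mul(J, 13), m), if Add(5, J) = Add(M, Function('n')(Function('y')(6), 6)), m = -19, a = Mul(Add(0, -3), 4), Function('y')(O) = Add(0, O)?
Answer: 30875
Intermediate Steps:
Function('y')(O) = O
Function('n')(X, u) = Mul(-3, Pow(u, 2)) (Function('n')(X, u) = Mul(Mul(-3, u), u) = Mul(-3, Pow(u, 2)))
a = -12 (a = Mul(-3, 4) = -12)
M = -12
J = -125 (J = Add(-5, Add(-12, Mul(-3, Pow(6, 2)))) = Add(-5, Add(-12, Mul(-3, 36))) = Add(-5, Add(-12, -108)) = Add(-5, -120) = -125)
Mul(Mul(J, 13), m) = Mul(Mul(-125, 13), -19) = Mul(-1625, -19) = 30875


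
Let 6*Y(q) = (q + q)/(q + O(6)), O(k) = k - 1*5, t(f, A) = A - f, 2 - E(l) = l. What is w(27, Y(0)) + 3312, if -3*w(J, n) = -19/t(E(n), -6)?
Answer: 79469/24 ≈ 3311.2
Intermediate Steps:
E(l) = 2 - l
O(k) = -5 + k (O(k) = k - 5 = -5 + k)
Y(q) = q/(3*(1 + q)) (Y(q) = ((q + q)/(q + (-5 + 6)))/6 = ((2*q)/(q + 1))/6 = ((2*q)/(1 + q))/6 = (2*q/(1 + q))/6 = q/(3*(1 + q)))
w(J, n) = 19/(3*(-8 + n)) (w(J, n) = -(-19)/(3*(-6 - (2 - n))) = -(-19)/(3*(-6 + (-2 + n))) = -(-19)/(3*(-8 + n)) = 19/(3*(-8 + n)))
w(27, Y(0)) + 3312 = 19/(3*(-8 + (⅓)*0/(1 + 0))) + 3312 = 19/(3*(-8 + (⅓)*0/1)) + 3312 = 19/(3*(-8 + (⅓)*0*1)) + 3312 = 19/(3*(-8 + 0)) + 3312 = (19/3)/(-8) + 3312 = (19/3)*(-⅛) + 3312 = -19/24 + 3312 = 79469/24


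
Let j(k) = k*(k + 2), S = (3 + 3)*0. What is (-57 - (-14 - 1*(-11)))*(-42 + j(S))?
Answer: 2268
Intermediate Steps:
S = 0 (S = 6*0 = 0)
j(k) = k*(2 + k)
(-57 - (-14 - 1*(-11)))*(-42 + j(S)) = (-57 - (-14 - 1*(-11)))*(-42 + 0*(2 + 0)) = (-57 - (-14 + 11))*(-42 + 0*2) = (-57 - 1*(-3))*(-42 + 0) = (-57 + 3)*(-42) = -54*(-42) = 2268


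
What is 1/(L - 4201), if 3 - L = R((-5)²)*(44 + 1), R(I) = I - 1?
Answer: -1/5278 ≈ -0.00018947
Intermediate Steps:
R(I) = -1 + I
L = -1077 (L = 3 - (-1 + (-5)²)*(44 + 1) = 3 - (-1 + 25)*45 = 3 - 24*45 = 3 - 1*1080 = 3 - 1080 = -1077)
1/(L - 4201) = 1/(-1077 - 4201) = 1/(-5278) = -1/5278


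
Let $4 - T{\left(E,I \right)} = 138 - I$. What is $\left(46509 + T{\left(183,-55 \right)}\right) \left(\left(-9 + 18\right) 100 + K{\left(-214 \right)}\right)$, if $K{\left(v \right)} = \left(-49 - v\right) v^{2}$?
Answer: $350051356800$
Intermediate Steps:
$K{\left(v \right)} = v^{2} \left(-49 - v\right)$
$T{\left(E,I \right)} = -134 + I$ ($T{\left(E,I \right)} = 4 - \left(138 - I\right) = 4 + \left(-138 + I\right) = -134 + I$)
$\left(46509 + T{\left(183,-55 \right)}\right) \left(\left(-9 + 18\right) 100 + K{\left(-214 \right)}\right) = \left(46509 - 189\right) \left(\left(-9 + 18\right) 100 + \left(-214\right)^{2} \left(-49 - -214\right)\right) = \left(46509 - 189\right) \left(9 \cdot 100 + 45796 \left(-49 + 214\right)\right) = 46320 \left(900 + 45796 \cdot 165\right) = 46320 \left(900 + 7556340\right) = 46320 \cdot 7557240 = 350051356800$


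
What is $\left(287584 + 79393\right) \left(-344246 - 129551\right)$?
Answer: $-173872601669$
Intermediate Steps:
$\left(287584 + 79393\right) \left(-344246 - 129551\right) = 366977 \left(-473797\right) = -173872601669$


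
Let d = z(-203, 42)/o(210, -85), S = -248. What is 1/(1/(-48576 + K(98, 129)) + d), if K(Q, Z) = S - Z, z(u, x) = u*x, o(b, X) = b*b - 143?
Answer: -2151827021/417417235 ≈ -5.1551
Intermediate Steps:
o(b, X) = -143 + b² (o(b, X) = b² - 143 = -143 + b²)
K(Q, Z) = -248 - Z
d = -8526/43957 (d = (-203*42)/(-143 + 210²) = -8526/(-143 + 44100) = -8526/43957 ≈ -0.19396)
1/(1/(-48576 + K(98, 129)) + d) = 1/(1/(-48576 + (-248 - 1*129)) - 8526/43957) = 1/(1/(-48576 + (-248 - 129)) - 8526/43957) = 1/(1/(-48576 - 377) - 8526/43957) = 1/(1/(-48953) - 8526/43957) = 1/(-1/48953 - 8526/43957) = 1/(-417417235/2151827021) = -2151827021/417417235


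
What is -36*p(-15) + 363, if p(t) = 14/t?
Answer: 1983/5 ≈ 396.60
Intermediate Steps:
-36*p(-15) + 363 = -504/(-15) + 363 = -504*(-1)/15 + 363 = -36*(-14/15) + 363 = 168/5 + 363 = 1983/5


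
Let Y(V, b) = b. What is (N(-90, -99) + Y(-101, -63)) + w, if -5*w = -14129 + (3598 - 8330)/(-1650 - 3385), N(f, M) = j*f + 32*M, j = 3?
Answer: -17002892/25175 ≈ -675.39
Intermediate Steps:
N(f, M) = 3*f + 32*M
w = 71134783/25175 (w = -(-14129 + (3598 - 8330)/(-1650 - 3385))/5 = -(-14129 - 4732/(-5035))/5 = -(-14129 - 4732*(-1/5035))/5 = -(-14129 + 4732/5035)/5 = -⅕*(-71134783/5035) = 71134783/25175 ≈ 2825.6)
(N(-90, -99) + Y(-101, -63)) + w = ((3*(-90) + 32*(-99)) - 63) + 71134783/25175 = ((-270 - 3168) - 63) + 71134783/25175 = (-3438 - 63) + 71134783/25175 = -3501 + 71134783/25175 = -17002892/25175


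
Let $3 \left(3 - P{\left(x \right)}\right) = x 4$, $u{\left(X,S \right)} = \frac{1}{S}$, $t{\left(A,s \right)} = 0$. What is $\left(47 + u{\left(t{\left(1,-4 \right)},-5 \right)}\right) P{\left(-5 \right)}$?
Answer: $\frac{2262}{5} \approx 452.4$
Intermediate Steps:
$P{\left(x \right)} = 3 - \frac{4 x}{3}$ ($P{\left(x \right)} = 3 - \frac{x 4}{3} = 3 - \frac{4 x}{3}$)
$\left(47 + u{\left(t{\left(1,-4 \right)},-5 \right)}\right) P{\left(-5 \right)} = \left(47 + \frac{1}{-5}\right) \left(3 - - \frac{20}{3}\right) = \left(47 - \frac{1}{5}\right) \left(3 + \frac{20}{3}\right) = \frac{234}{5} \cdot \frac{29}{3} = \frac{2262}{5}$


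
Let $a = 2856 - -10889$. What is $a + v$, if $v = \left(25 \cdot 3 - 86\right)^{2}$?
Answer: $13866$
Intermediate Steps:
$a = 13745$ ($a = 2856 + 10889 = 13745$)
$v = 121$ ($v = \left(75 - 86\right)^{2} = \left(-11\right)^{2} = 121$)
$a + v = 13745 + 121 = 13866$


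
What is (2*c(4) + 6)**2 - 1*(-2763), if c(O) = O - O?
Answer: 2799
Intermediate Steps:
c(O) = 0
(2*c(4) + 6)**2 - 1*(-2763) = (2*0 + 6)**2 - 1*(-2763) = (0 + 6)**2 + 2763 = 6**2 + 2763 = 36 + 2763 = 2799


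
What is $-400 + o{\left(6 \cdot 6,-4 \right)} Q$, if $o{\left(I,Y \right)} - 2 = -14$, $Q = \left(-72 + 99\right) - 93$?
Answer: $392$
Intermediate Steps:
$Q = -66$ ($Q = 27 - 93 = -66$)
$o{\left(I,Y \right)} = -12$ ($o{\left(I,Y \right)} = 2 - 14 = -12$)
$-400 + o{\left(6 \cdot 6,-4 \right)} Q = -400 - -792 = -400 + 792 = 392$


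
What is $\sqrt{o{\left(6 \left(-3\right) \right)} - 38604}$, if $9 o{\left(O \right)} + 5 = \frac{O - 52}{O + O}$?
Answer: $\frac{i \sqrt{12507806}}{18} \approx 196.48 i$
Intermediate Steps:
$o{\left(O \right)} = - \frac{5}{9} + \frac{-52 + O}{18 O}$ ($o{\left(O \right)} = - \frac{5}{9} + \frac{\left(O - 52\right) \frac{1}{O + O}}{9} = - \frac{5}{9} + \frac{\left(-52 + O\right) \frac{1}{2 O}}{9} = - \frac{5}{9} + \frac{\frac{1}{2} \frac{1}{O} \left(-52 + O\right)}{9} = - \frac{5}{9} + \frac{-52 + O}{18 O}$)
$\sqrt{o{\left(6 \left(-3\right) \right)} - 38604} = \sqrt{\frac{-52 - 9 \cdot 6 \left(-3\right)}{18 \cdot 6 \left(-3\right)} - 38604} = \sqrt{\frac{-52 - -162}{18 \left(-18\right)} - 38604} = \sqrt{\frac{1}{18} \left(- \frac{1}{18}\right) \left(-52 + 162\right) - 38604} = \sqrt{\frac{1}{18} \left(- \frac{1}{18}\right) 110 - 38604} = \sqrt{- \frac{55}{162} - 38604} = \sqrt{- \frac{6253903}{162}} = \frac{i \sqrt{12507806}}{18}$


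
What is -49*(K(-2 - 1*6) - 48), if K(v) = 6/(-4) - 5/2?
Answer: 2548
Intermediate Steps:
K(v) = -4 (K(v) = 6*(-¼) - 5*½ = -3/2 - 5/2 = -4)
-49*(K(-2 - 1*6) - 48) = -49*(-4 - 48) = -49*(-52) = 2548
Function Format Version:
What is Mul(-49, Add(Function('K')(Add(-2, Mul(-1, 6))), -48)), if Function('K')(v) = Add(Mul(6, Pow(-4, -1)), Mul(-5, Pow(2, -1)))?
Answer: 2548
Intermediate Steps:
Function('K')(v) = -4 (Function('K')(v) = Add(Mul(6, Rational(-1, 4)), Mul(-5, Rational(1, 2))) = Add(Rational(-3, 2), Rational(-5, 2)) = -4)
Mul(-49, Add(Function('K')(Add(-2, Mul(-1, 6))), -48)) = Mul(-49, Add(-4, -48)) = Mul(-49, -52) = 2548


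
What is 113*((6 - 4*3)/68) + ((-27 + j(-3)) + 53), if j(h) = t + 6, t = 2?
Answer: 817/34 ≈ 24.029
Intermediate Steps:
j(h) = 8 (j(h) = 2 + 6 = 8)
113*((6 - 4*3)/68) + ((-27 + j(-3)) + 53) = 113*((6 - 4*3)/68) + ((-27 + 8) + 53) = 113*((6 - 12)*(1/68)) + (-19 + 53) = 113*(-6*1/68) + 34 = 113*(-3/34) + 34 = -339/34 + 34 = 817/34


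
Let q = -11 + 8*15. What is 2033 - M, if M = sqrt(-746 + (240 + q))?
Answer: 2033 - I*sqrt(397) ≈ 2033.0 - 19.925*I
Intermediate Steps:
q = 109 (q = -11 + 120 = 109)
M = I*sqrt(397) (M = sqrt(-746 + (240 + 109)) = sqrt(-746 + 349) = sqrt(-397) = I*sqrt(397) ≈ 19.925*I)
2033 - M = 2033 - I*sqrt(397)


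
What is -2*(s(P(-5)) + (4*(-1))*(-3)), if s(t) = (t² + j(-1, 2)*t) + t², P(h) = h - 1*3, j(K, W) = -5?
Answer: -360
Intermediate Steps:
P(h) = -3 + h (P(h) = h - 3 = -3 + h)
s(t) = -5*t + 2*t² (s(t) = (t² - 5*t) + t² = -5*t + 2*t²)
-2*(s(P(-5)) + (4*(-1))*(-3)) = -2*((-3 - 5)*(-5 + 2*(-3 - 5)) + (4*(-1))*(-3)) = -2*(-8*(-5 + 2*(-8)) - 4*(-3)) = -2*(-8*(-5 - 16) + 12) = -2*(-8*(-21) + 12) = -2*(168 + 12) = -2*180 = -360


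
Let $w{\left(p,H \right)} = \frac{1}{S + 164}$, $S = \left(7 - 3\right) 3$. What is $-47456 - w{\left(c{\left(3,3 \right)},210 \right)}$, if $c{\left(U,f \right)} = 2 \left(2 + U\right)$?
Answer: $- \frac{8352257}{176} \approx -47456.0$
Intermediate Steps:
$c{\left(U,f \right)} = 4 + 2 U$
$S = 12$ ($S = 4 \cdot 3 = 12$)
$w{\left(p,H \right)} = \frac{1}{176}$ ($w{\left(p,H \right)} = \frac{1}{12 + 164} = \frac{1}{176}$)
$-47456 - w{\left(c{\left(3,3 \right)},210 \right)} = -47456 - \frac{1}{176} = - \frac{8352257}{176}$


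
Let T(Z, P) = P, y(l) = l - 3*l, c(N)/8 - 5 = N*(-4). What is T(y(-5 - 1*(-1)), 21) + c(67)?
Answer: -2083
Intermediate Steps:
c(N) = 40 - 32*N (c(N) = 40 + 8*(N*(-4)) = 40 + 8*(-4*N) = 40 - 32*N)
y(l) = -2*l
T(y(-5 - 1*(-1)), 21) + c(67) = 21 + (40 - 32*67) = 21 + (40 - 2144) = 21 - 2104 = -2083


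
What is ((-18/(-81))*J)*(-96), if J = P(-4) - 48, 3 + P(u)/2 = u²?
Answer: 1408/3 ≈ 469.33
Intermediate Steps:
P(u) = -6 + 2*u²
J = -22 (J = (-6 + 2*(-4)²) - 48 = (-6 + 2*16) - 48 = (-6 + 32) - 48 = 26 - 48 = -22)
((-18/(-81))*J)*(-96) = (-18/(-81)*(-22))*(-96) = (-18*(-1/81)*(-22))*(-96) = ((2/9)*(-22))*(-96) = -44/9*(-96) = 1408/3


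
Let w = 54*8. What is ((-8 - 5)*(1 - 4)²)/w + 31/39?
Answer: 109/208 ≈ 0.52404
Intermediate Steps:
w = 432
((-8 - 5)*(1 - 4)²)/w + 31/39 = ((-8 - 5)*(1 - 4)²)/432 + 31/39 = -13*(-3)²*(1/432) + 31*(1/39) = -13*9*(1/432) + 31/39 = -117*1/432 + 31/39 = -13/48 + 31/39 = 109/208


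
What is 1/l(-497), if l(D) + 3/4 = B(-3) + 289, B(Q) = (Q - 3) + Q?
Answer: 4/1117 ≈ 0.0035810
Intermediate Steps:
B(Q) = -3 + 2*Q (B(Q) = (-3 + Q) + Q = -3 + 2*Q)
l(D) = 1117/4 (l(D) = -3/4 + ((-3 + 2*(-3)) + 289) = -3/4 + ((-3 - 6) + 289) = -3/4 + (-9 + 289) = -3/4 + 280 = 1117/4)
1/l(-497) = 1/(1117/4) = 4/1117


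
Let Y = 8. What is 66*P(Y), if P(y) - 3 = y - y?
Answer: 198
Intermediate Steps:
P(y) = 3 (P(y) = 3 + (y - y) = 3 + 0 = 3)
66*P(Y) = 66*3 = 198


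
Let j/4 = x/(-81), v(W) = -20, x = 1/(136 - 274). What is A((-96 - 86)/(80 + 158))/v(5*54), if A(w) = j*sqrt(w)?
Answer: -I*sqrt(221)/950130 ≈ -1.5646e-5*I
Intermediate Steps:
x = -1/138 (x = 1/(-138) = -1/138 ≈ -0.0072464)
j = 2/5589 (j = 4*(-1/138/(-81)) = 4*(-1/138*(-1/81)) = 4*(1/11178) = 2/5589 ≈ 0.00035785)
A(w) = 2*sqrt(w)/5589
A((-96 - 86)/(80 + 158))/v(5*54) = (2*sqrt((-96 - 86)/(80 + 158))/5589)/(-20) = (2*sqrt(-182/238)/5589)*(-1/20) = (2*sqrt(-182*1/238)/5589)*(-1/20) = (2*sqrt(-13/17)/5589)*(-1/20) = (2*(I*sqrt(221)/17)/5589)*(-1/20) = (2*I*sqrt(221)/95013)*(-1/20) = -I*sqrt(221)/950130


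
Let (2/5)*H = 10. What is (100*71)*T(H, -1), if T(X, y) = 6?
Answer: 42600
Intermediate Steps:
H = 25 (H = (5/2)*10 = 25)
(100*71)*T(H, -1) = (100*71)*6 = 7100*6 = 42600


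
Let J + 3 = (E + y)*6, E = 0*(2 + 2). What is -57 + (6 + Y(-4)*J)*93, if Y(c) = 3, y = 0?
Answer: -336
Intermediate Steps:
E = 0 (E = 0*4 = 0)
J = -3 (J = -3 + (0 + 0)*6 = -3 + 0*6 = -3 + 0 = -3)
-57 + (6 + Y(-4)*J)*93 = -57 + (6 + 3*(-3))*93 = -57 + (6 - 9)*93 = -57 - 3*93 = -57 - 279 = -336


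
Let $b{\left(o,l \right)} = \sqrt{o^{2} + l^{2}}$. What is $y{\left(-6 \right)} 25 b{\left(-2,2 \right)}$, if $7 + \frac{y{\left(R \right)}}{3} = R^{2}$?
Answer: $4350 \sqrt{2} \approx 6151.8$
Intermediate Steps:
$y{\left(R \right)} = -21 + 3 R^{2}$
$b{\left(o,l \right)} = \sqrt{l^{2} + o^{2}}$
$y{\left(-6 \right)} 25 b{\left(-2,2 \right)} = \left(-21 + 3 \left(-6\right)^{2}\right) 25 \sqrt{2^{2} + \left(-2\right)^{2}} = \left(-21 + 3 \cdot 36\right) 25 \sqrt{4 + 4} = \left(-21 + 108\right) 25 \sqrt{8} = 87 \cdot 25 \cdot 2 \sqrt{2} = 2175 \cdot 2 \sqrt{2} = 4350 \sqrt{2}$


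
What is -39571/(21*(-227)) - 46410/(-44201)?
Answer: 281473463/30100881 ≈ 9.3510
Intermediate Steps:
-39571/(21*(-227)) - 46410/(-44201) = -39571/(-4767) - 46410*(-1/44201) = -39571*(-1/4767) + 46410/44201 = 5653/681 + 46410/44201 = 281473463/30100881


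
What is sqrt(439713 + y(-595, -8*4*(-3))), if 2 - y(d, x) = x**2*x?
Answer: I*sqrt(445021) ≈ 667.1*I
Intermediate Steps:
y(d, x) = 2 - x**3 (y(d, x) = 2 - x**2*x = 2 - x**3)
sqrt(439713 + y(-595, -8*4*(-3))) = sqrt(439713 + (2 - (-8*4*(-3))**3)) = sqrt(439713 + (2 - (-32*(-3))**3)) = sqrt(439713 + (2 - 1*96**3)) = sqrt(439713 + (2 - 1*884736)) = sqrt(439713 + (2 - 884736)) = sqrt(439713 - 884734) = sqrt(-445021) = I*sqrt(445021)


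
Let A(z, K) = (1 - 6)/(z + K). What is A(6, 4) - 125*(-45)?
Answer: 11249/2 ≈ 5624.5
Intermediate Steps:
A(z, K) = -5/(K + z)
A(6, 4) - 125*(-45) = -5/(4 + 6) - 125*(-45) = -5/10 + 5625 = -5*1/10 + 5625 = -1/2 + 5625 = 11249/2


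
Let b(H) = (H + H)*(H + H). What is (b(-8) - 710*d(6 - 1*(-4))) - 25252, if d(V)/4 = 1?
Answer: -27836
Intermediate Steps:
d(V) = 4 (d(V) = 4*1 = 4)
b(H) = 4*H² (b(H) = (2*H)*(2*H) = 4*H²)
(b(-8) - 710*d(6 - 1*(-4))) - 25252 = (4*(-8)² - 710*4) - 25252 = (4*64 - 2840) - 25252 = (256 - 2840) - 25252 = -2584 - 25252 = -27836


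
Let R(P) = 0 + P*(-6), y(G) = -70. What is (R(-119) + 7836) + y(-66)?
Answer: 8480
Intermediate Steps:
R(P) = -6*P (R(P) = 0 - 6*P = -6*P)
(R(-119) + 7836) + y(-66) = (-6*(-119) + 7836) - 70 = (714 + 7836) - 70 = 8550 - 70 = 8480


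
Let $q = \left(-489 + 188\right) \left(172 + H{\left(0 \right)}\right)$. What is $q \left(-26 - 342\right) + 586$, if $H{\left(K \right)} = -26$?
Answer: $16172714$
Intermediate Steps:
$q = -43946$ ($q = \left(-489 + 188\right) \left(172 - 26\right) = \left(-301\right) 146 = -43946$)
$q \left(-26 - 342\right) + 586 = - 43946 \left(-26 - 342\right) + 586 = \left(-43946\right) \left(-368\right) + 586 = 16172128 + 586 = 16172714$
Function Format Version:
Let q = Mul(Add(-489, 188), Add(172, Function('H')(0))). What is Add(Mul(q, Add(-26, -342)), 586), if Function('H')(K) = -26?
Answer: 16172714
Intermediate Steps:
q = -43946 (q = Mul(Add(-489, 188), Add(172, -26)) = Mul(-301, 146) = -43946)
Add(Mul(q, Add(-26, -342)), 586) = Add(Mul(-43946, Add(-26, -342)), 586) = Add(Mul(-43946, -368), 586) = Add(16172128, 586) = 16172714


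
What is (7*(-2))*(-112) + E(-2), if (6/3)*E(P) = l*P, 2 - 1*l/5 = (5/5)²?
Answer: 1563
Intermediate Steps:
l = 5 (l = 10 - 5*1² = 10 - 5*1 = 10 - 5 = 5)
E(P) = 5*P/2 (E(P) = (5*P)/2 = 5*P/2)
(7*(-2))*(-112) + E(-2) = (7*(-2))*(-112) + (5/2)*(-2) = -14*(-112) - 5 = 1568 - 5 = 1563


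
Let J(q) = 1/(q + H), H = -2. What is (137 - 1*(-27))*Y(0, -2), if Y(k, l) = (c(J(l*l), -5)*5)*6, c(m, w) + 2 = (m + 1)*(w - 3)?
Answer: -68880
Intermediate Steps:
J(q) = 1/(-2 + q) (J(q) = 1/(q - 2) = 1/(-2 + q))
c(m, w) = -2 + (1 + m)*(-3 + w) (c(m, w) = -2 + (m + 1)*(w - 3) = -2 + (1 + m)*(-3 + w))
Y(k, l) = -300 - 240/(-2 + l²) (Y(k, l) = ((-5 - 5 - 3/(-2 + l*l) - 5/(-2 + l*l))*5)*6 = ((-5 - 5 - 3/(-2 + l²) - 5/(-2 + l²))*5)*6 = ((-10 - 8/(-2 + l²))*5)*6 = (-50 - 40/(-2 + l²))*6 = -300 - 240/(-2 + l²))
(137 - 1*(-27))*Y(0, -2) = (137 - 1*(-27))*(60*(6 - 5*(-2)²)/(-2 + (-2)²)) = (137 + 27)*(60*(6 - 5*4)/(-2 + 4)) = 164*(60*(6 - 20)/2) = 164*(60*(½)*(-14)) = 164*(-420) = -68880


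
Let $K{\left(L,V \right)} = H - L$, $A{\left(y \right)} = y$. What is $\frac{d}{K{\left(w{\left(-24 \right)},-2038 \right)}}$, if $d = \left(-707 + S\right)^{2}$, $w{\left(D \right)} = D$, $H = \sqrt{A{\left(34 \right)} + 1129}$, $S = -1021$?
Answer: $- \frac{71663616}{587} + \frac{2985984 \sqrt{1163}}{587} \approx 51391.0$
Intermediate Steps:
$H = \sqrt{1163}$ ($H = \sqrt{34 + 1129} = \sqrt{1163} \approx 34.103$)
$K{\left(L,V \right)} = \sqrt{1163} - L$
$d = 2985984$ ($d = \left(-707 - 1021\right)^{2} = \left(-1728\right)^{2} = 2985984$)
$\frac{d}{K{\left(w{\left(-24 \right)},-2038 \right)}} = \frac{2985984}{\sqrt{1163} - -24} = \frac{2985984}{\sqrt{1163} + 24} = \frac{2985984}{24 + \sqrt{1163}}$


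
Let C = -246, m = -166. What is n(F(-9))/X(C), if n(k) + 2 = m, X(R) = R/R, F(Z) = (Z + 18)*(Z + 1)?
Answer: -168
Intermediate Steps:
F(Z) = (1 + Z)*(18 + Z) (F(Z) = (18 + Z)*(1 + Z) = (1 + Z)*(18 + Z))
X(R) = 1
n(k) = -168 (n(k) = -2 - 166 = -168)
n(F(-9))/X(C) = -168/1 = -168*1 = -168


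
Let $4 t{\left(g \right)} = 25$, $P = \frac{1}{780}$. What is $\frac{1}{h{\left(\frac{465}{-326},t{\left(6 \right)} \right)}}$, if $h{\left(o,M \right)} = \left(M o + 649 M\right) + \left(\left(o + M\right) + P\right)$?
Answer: $\frac{254280}{1030383251} \approx 0.00024678$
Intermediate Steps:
$P = \frac{1}{780} \approx 0.0012821$
$t{\left(g \right)} = \frac{25}{4}$ ($t{\left(g \right)} = \frac{1}{4} \cdot 25 = \frac{25}{4}$)
$h{\left(o,M \right)} = \frac{1}{780} + o + 650 M + M o$ ($h{\left(o,M \right)} = \left(M o + 649 M\right) + \left(\left(o + M\right) + \frac{1}{780}\right) = \left(649 M + M o\right) + \left(\left(M + o\right) + \frac{1}{780}\right) = \left(649 M + M o\right) + \left(\frac{1}{780} + M + o\right) = \frac{1}{780} + o + 650 M + M o$)
$\frac{1}{h{\left(\frac{465}{-326},t{\left(6 \right)} \right)}} = \frac{1}{\frac{1}{780} + \frac{465}{-326} + 650 \cdot \frac{25}{4} + \frac{25 \frac{465}{-326}}{4}} = \frac{1}{\frac{1}{780} + 465 \left(- \frac{1}{326}\right) + \frac{8125}{2} + \frac{25 \cdot 465 \left(- \frac{1}{326}\right)}{4}} = \frac{1}{\frac{1}{780} - \frac{465}{326} + \frac{8125}{2} + \frac{25}{4} \left(- \frac{465}{326}\right)} = \frac{1}{\frac{1}{780} - \frac{465}{326} + \frac{8125}{2} - \frac{11625}{1304}} = \frac{1}{\frac{1030383251}{254280}} = \frac{254280}{1030383251}$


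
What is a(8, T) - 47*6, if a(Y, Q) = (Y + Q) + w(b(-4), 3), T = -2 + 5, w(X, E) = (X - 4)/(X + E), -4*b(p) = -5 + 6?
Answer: -2998/11 ≈ -272.55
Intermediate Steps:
b(p) = -¼ (b(p) = -(-5 + 6)/4 = -¼*1 = -¼)
w(X, E) = (-4 + X)/(E + X)
T = 3
a(Y, Q) = -17/11 + Q + Y (a(Y, Q) = (Y + Q) + (-4 - ¼)/(3 - ¼) = (Q + Y) - 17/4/(11/4) = (Q + Y) + (4/11)*(-17/4) = (Q + Y) - 17/11 = -17/11 + Q + Y)
a(8, T) - 47*6 = (-17/11 + 3 + 8) - 47*6 = 104/11 - 282 = -2998/11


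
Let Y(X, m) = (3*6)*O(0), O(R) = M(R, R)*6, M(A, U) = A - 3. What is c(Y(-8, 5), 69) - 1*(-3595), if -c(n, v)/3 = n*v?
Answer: 70663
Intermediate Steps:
M(A, U) = -3 + A
O(R) = -18 + 6*R (O(R) = (-3 + R)*6 = -18 + 6*R)
Y(X, m) = -324 (Y(X, m) = (3*6)*(-18 + 6*0) = 18*(-18 + 0) = 18*(-18) = -324)
c(n, v) = -3*n*v
c(Y(-8, 5), 69) - 1*(-3595) = -3*(-324)*69 - 1*(-3595) = 67068 + 3595 = 70663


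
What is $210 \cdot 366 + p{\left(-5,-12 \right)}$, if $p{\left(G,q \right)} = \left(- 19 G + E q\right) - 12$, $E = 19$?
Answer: $76715$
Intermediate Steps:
$p{\left(G,q \right)} = -12 - 19 G + 19 q$ ($p{\left(G,q \right)} = \left(- 19 G + 19 q\right) - 12 = -12 - 19 G + 19 q$)
$210 \cdot 366 + p{\left(-5,-12 \right)} = 210 \cdot 366 - 145 = 76860 - 145 = 76715$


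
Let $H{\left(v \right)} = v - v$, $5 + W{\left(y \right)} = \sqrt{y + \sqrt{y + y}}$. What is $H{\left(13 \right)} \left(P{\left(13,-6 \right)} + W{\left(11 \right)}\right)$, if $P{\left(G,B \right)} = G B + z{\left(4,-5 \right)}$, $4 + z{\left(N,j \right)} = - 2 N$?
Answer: $0$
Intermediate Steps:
$W{\left(y \right)} = -5 + \sqrt{y + \sqrt{2} \sqrt{y}}$ ($W{\left(y \right)} = -5 + \sqrt{y + \sqrt{y + y}} = -5 + \sqrt{y + \sqrt{2 y}} = -5 + \sqrt{y + \sqrt{2} \sqrt{y}}$)
$z{\left(N,j \right)} = -4 - 2 N$
$H{\left(v \right)} = 0$
$P{\left(G,B \right)} = -12 + B G$ ($P{\left(G,B \right)} = G B - 12 = B G - 12 = -12 + B G$)
$H{\left(13 \right)} \left(P{\left(13,-6 \right)} + W{\left(11 \right)}\right) = 0 \left(\left(-12 - 78\right) - \left(5 - \sqrt{11 + \sqrt{2} \sqrt{11}}\right)\right) = 0 \left(\left(-12 - 78\right) - \left(5 - \sqrt{11 + \sqrt{22}}\right)\right) = 0 \left(-90 - \left(5 - \sqrt{11 + \sqrt{22}}\right)\right) = 0 \left(-95 + \sqrt{11 + \sqrt{22}}\right) = 0$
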